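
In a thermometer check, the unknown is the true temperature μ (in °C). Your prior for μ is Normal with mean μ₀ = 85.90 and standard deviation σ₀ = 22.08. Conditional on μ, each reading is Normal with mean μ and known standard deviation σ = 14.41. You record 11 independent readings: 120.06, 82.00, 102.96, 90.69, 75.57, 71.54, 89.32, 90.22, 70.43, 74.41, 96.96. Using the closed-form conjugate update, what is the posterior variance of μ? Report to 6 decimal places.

For Normal data with known variance σ², a Normal(μ₀, σ₀²) prior on μ is conjugate. Posterior precision = 1/σ₀² + n/σ²; posterior mean is the precision-weighted average of μ₀ and x̄.
σ₀² = 22.08² = 487.5264, σ² = 14.41² = 207.6481; σ² + n·σ₀² = 207.6481 + 11·487.5264 = 5570.4385.
Posterior precision = 1/σ₀² + n/σ² = 1/487.5264 + 11/207.6481 = (σ² + n·σ₀²)/(σ₀²σ²) = 5570.4385/(487.5264·207.6481); posterior variance σₙ² = σ₀²σ²/(σ² + n·σ₀²) = 487.5264·207.6481/5570.4385 = 18.173422.

18.173422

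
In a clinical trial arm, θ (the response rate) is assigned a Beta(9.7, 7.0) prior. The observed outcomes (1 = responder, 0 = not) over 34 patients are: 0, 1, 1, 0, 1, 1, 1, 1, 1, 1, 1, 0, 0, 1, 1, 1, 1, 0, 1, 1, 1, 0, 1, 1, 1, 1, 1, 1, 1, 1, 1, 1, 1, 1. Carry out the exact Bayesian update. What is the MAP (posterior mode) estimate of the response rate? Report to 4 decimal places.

The Beta prior is conjugate to a Binomial/Bernoulli likelihood; the update adds successes to α and failures to β.
Posterior: Beta(α+k, β+n−k) = Beta(9.7+28, 7.0+6) = Beta(37.7, 13.0).
Mode of Beta(a,b) for a,b>1 is (a−1)/(a+b−2) = 36.7/48.7 = 0.7536.

0.7536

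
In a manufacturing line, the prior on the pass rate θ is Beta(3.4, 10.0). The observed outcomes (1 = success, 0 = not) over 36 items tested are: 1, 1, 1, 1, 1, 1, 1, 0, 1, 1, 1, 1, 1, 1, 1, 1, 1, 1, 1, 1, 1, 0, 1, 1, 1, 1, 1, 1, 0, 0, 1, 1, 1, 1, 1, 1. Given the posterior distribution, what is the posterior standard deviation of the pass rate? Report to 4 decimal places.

The Beta prior is conjugate to a Binomial/Bernoulli likelihood; the update adds successes to α and failures to β.
Posterior: Beta(α+k, β+n−k) = Beta(3.4+32, 10.0+4) = Beta(35.4, 14.0).
Var = αβ/((α+β)²(α+β+1)) = 35.4·14.0/(49.4²·50.4) = 0.00402946; SD = √0.00402946 = 0.0635.

0.0635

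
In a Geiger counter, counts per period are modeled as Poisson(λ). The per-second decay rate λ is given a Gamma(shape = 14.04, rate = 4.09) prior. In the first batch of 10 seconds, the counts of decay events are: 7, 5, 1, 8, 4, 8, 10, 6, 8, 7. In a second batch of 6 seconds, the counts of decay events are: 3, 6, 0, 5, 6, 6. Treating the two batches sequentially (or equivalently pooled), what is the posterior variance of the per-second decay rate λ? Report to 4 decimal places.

With a Gamma(shape α, rate β) prior, the Poisson likelihood is conjugate: the posterior is Gamma(α + ΣXᵢ, β + n).
Batch 1: sum of counts S = 64 over n = 10 seconds.
After batch 1: Gamma(α+S, β+n) = Gamma(14.04+64, 4.09+10) = Gamma(78.04, 14.09).
Batch 2: sum of counts S = 26 over n = 6 seconds.
After batch 2: Gamma(α+S, β+n) = Gamma(78.04+26, 14.09+6) = Gamma(104.04, 20.09).
Var = α/β² = 104.04/20.09² = 0.2578.

0.2578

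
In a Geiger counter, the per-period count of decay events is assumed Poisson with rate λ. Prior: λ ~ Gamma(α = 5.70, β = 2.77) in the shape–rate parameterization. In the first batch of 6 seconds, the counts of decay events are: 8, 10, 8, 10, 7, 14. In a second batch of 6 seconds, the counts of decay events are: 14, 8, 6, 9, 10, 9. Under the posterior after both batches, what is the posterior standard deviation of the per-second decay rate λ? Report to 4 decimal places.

With a Gamma(shape α, rate β) prior, the Poisson likelihood is conjugate: the posterior is Gamma(α + ΣXᵢ, β + n).
Batch 1: sum of counts S = 57 over n = 6 seconds.
After batch 1: Gamma(α+S, β+n) = Gamma(5.70+57, 2.77+6) = Gamma(62.70, 8.77).
Batch 2: sum of counts S = 56 over n = 6 seconds.
After batch 2: Gamma(α+S, β+n) = Gamma(62.70+56, 8.77+6) = Gamma(118.70, 14.77).
SD = √α/β = √118.70/14.77 = 0.7376.

0.7376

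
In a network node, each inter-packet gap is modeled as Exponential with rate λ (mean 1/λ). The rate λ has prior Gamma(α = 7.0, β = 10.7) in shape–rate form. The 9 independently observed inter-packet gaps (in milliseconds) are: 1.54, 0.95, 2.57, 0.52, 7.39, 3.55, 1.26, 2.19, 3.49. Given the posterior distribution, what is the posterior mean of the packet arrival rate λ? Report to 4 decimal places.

0.4684

With a Gamma(shape α, rate β) prior on the exponential rate λ, the posterior after n observations with total T = Σxᵢ is Gamma(α+n, β+T).
Sum of observations T = 23.46 milliseconds; n = 9.
Posterior: Gamma(7.0+9, 10.7+23.46) = Gamma(16.0, 34.16).
Posterior mean of λ = α/β = 16.0/34.16 = 0.4684.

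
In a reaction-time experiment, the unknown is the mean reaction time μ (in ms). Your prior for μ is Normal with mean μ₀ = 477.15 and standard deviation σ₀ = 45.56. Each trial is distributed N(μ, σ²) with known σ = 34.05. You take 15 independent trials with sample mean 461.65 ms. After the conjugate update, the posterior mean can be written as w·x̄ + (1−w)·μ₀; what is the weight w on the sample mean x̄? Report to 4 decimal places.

For Normal data with known variance σ², a Normal(μ₀, σ₀²) prior on μ is conjugate. Posterior precision = 1/σ₀² + n/σ²; posterior mean is the precision-weighted average of μ₀ and x̄.
σ₀² = 45.56² = 2075.7136, σ² = 34.05² = 1159.4025. Prior precision 1/σ₀² = 1/2075.7136; data precision n/σ² = 15/1159.4025.
w = (n/σ²)/(1/σ₀² + n/σ²) = n·σ₀²/(σ² + n·σ₀²) = 15·2075.7136/(1159.4025 + 15·2075.7136) = 31135.704/32295.1065 = 0.9641.

0.9641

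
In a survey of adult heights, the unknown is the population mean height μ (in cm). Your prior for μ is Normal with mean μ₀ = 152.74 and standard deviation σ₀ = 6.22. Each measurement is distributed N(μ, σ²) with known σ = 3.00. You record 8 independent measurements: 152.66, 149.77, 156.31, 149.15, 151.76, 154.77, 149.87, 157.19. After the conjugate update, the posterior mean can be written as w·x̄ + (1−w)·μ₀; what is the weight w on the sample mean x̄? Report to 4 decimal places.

0.9717

For Normal data with known variance σ², a Normal(μ₀, σ₀²) prior on μ is conjugate. Posterior precision = 1/σ₀² + n/σ²; posterior mean is the precision-weighted average of μ₀ and x̄.
σ₀² = 6.22² = 38.6884, σ² = 3.00² = 9. Prior precision 1/σ₀² = 1/38.6884; data precision n/σ² = 8/9.
w = (n/σ²)/(1/σ₀² + n/σ²) = n·σ₀²/(σ² + n·σ₀²) = 8·38.6884/(9 + 8·38.6884) = 309.5072/318.5072 = 0.9717.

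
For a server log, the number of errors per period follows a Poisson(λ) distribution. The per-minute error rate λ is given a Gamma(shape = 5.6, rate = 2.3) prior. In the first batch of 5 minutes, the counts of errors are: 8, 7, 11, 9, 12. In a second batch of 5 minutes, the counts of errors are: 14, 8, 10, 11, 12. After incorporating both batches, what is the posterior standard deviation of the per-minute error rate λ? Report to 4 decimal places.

With a Gamma(shape α, rate β) prior, the Poisson likelihood is conjugate: the posterior is Gamma(α + ΣXᵢ, β + n).
Batch 1: sum of counts S = 47 over n = 5 minutes.
After batch 1: Gamma(α+S, β+n) = Gamma(5.6+47, 2.3+5) = Gamma(52.6, 7.3).
Batch 2: sum of counts S = 55 over n = 5 minutes.
After batch 2: Gamma(α+S, β+n) = Gamma(52.6+55, 7.3+5) = Gamma(107.6, 12.3).
SD = √α/β = √107.6/12.3 = 0.8433.

0.8433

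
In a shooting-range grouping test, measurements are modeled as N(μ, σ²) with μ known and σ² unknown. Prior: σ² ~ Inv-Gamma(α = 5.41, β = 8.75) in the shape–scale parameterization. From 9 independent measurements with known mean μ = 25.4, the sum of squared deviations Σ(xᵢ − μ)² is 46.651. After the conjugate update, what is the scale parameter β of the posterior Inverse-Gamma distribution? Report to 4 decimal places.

32.0755

With known mean μ and an Inverse-Gamma(α, β) prior on σ², the Normal likelihood is conjugate: posterior is Inv-Gamma(α + n/2, β + Σ(xᵢ−μ)²/2).
Posterior: Inv-Gamma(5.41 + 9/2, 8.75 + 46.651/2) = Inv-Gamma(9.91, 32.0755).
Posterior β = 32.0755.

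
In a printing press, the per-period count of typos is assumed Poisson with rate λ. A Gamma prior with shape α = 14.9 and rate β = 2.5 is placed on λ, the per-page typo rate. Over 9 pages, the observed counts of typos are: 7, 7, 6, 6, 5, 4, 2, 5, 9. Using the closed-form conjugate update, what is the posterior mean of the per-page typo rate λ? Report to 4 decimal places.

With a Gamma(shape α, rate β) prior, the Poisson likelihood is conjugate: the posterior is Gamma(α + ΣXᵢ, β + n).
Sum of counts S = 51 over n = 9 pages.
Posterior: Gamma(α+S, β+n) = Gamma(14.9+51, 2.5+9) = Gamma(65.9, 11.5).
Posterior mean = α/β = 65.9/11.5 = 5.7304.

5.7304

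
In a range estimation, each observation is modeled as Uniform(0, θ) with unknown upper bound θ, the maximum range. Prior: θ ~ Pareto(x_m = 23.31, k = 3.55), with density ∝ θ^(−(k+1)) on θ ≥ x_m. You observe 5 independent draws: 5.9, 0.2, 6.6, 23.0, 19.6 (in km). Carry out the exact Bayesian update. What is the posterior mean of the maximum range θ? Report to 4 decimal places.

A Pareto(scale x_m, shape k) prior on the upper bound θ of Uniform(0, θ) is conjugate: posterior is Pareto(max(x_m, max xᵢ), k + n).
Sample maximum = 23.0; prior scale x_m = 23.31 → posterior scale = max = 23.31.
Posterior shape = 3.55 + 5 = 8.55.
E[θ|data] = k·x_m/(k−1) = 8.55·23.31/7.55 = 26.3974.

26.3974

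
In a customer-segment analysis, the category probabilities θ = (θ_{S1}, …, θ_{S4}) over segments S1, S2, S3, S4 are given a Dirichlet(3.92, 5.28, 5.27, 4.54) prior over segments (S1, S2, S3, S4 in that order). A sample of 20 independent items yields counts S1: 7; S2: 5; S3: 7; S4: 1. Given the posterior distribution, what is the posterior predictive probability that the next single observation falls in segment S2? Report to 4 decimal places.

The Dirichlet prior is conjugate to the Multinomial likelihood: each posterior αⱼ = prior αⱼ + observed count nⱼ.
Posterior concentration: (10.92, 10.28, 12.27, 5.54), total = 39.01.
P(next = S2 | data) = α_{S2}/Σα = 0.2635.

0.2635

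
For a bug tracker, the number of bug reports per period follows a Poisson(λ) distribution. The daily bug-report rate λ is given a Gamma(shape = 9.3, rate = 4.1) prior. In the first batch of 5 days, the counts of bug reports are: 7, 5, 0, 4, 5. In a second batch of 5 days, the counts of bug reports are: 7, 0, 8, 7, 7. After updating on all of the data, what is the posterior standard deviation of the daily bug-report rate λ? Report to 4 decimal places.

0.5461

With a Gamma(shape α, rate β) prior, the Poisson likelihood is conjugate: the posterior is Gamma(α + ΣXᵢ, β + n).
Batch 1: sum of counts S = 21 over n = 5 days.
After batch 1: Gamma(α+S, β+n) = Gamma(9.3+21, 4.1+5) = Gamma(30.3, 9.1).
Batch 2: sum of counts S = 29 over n = 5 days.
After batch 2: Gamma(α+S, β+n) = Gamma(30.3+29, 9.1+5) = Gamma(59.3, 14.1).
SD = √α/β = √59.3/14.1 = 0.5461.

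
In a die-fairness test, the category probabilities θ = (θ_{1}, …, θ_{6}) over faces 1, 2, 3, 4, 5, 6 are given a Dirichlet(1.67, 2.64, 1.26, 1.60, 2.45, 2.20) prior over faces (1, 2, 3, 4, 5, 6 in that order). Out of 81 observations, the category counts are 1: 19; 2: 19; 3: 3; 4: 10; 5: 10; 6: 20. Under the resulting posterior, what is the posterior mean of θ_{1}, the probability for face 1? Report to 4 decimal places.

The Dirichlet prior is conjugate to the Multinomial likelihood: each posterior αⱼ = prior αⱼ + observed count nⱼ.
Posterior concentration: (20.67, 21.64, 4.26, 11.60, 12.45, 22.20), total = 92.82.
E[θ_{1}|data] = α_{1}/Σα = 20.67/92.82 = 0.2227.

0.2227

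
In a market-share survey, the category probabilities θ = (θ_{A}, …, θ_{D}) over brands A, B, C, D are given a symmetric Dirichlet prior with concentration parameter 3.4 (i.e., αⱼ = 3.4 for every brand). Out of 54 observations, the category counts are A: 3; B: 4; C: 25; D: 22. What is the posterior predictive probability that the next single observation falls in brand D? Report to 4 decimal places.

The Dirichlet prior is conjugate to the Multinomial likelihood: each posterior αⱼ = prior αⱼ + observed count nⱼ.
Posterior concentration: (6.4, 7.4, 28.4, 25.4), total = 67.6.
P(next = D | data) = α_{D}/Σα = 0.3757.

0.3757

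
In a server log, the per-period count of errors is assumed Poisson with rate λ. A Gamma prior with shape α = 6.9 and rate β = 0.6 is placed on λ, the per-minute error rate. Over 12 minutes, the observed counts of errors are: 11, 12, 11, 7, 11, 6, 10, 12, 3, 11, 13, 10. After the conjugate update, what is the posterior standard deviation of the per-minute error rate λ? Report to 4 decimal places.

0.8834

With a Gamma(shape α, rate β) prior, the Poisson likelihood is conjugate: the posterior is Gamma(α + ΣXᵢ, β + n).
Sum of counts S = 117 over n = 12 minutes.
Posterior: Gamma(α+S, β+n) = Gamma(6.9+117, 0.6+12) = Gamma(123.9, 12.6).
SD = √α/β = √123.9/12.6 = 0.8834.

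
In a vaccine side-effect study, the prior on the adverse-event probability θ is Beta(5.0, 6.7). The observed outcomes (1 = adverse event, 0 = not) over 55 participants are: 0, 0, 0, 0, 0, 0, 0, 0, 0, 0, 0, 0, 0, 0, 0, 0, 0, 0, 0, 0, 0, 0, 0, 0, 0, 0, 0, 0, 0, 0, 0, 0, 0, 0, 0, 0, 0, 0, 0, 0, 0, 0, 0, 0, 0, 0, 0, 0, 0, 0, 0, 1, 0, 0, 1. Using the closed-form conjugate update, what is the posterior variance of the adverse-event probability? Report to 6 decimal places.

The Beta prior is conjugate to a Binomial/Bernoulli likelihood; the update adds successes to α and failures to β.
Posterior: Beta(α+k, β+n−k) = Beta(5.0+2, 6.7+53) = Beta(7.0, 59.7).
Var = αβ/((α+β)²(α+β+1)) = 7.0·59.7/(66.7²·67.7) = 0.001387.

0.001387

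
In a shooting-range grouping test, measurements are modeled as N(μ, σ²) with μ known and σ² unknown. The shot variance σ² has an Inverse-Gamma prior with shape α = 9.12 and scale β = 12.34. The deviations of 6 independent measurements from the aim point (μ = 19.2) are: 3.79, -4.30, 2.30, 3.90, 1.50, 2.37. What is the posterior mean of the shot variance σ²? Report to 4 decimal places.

With known mean μ and an Inverse-Gamma(α, β) prior on σ², the Normal likelihood is conjugate: posterior is Inv-Gamma(α + n/2, β + Σ(xᵢ−μ)²/2).
Σ(xᵢ−μ)² = (3.79)² + (-4.30)² + (2.30)² + (3.90)² + (1.50)² + (2.37)² = 61.2210.
Posterior: Inv-Gamma(9.12 + 6/2, 12.34 + 61.2210/2) = Inv-Gamma(12.12, 42.95050).
E[σ²|data] = β/(α−1) = 42.95050/11.12 = 3.8625.

3.8625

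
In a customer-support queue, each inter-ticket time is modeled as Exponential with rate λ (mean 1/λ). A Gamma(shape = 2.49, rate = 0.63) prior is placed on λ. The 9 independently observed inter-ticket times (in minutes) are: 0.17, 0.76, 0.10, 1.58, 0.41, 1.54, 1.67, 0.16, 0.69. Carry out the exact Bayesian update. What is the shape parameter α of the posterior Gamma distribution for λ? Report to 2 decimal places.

11.49

With a Gamma(shape α, rate β) prior on the exponential rate λ, the posterior after n observations with total T = Σxᵢ is Gamma(α+n, β+T).
Sum of observations T = 7.08 minutes; n = 9.
Posterior: Gamma(2.49+9, 0.63+7.08) = Gamma(11.49, 7.71).
Posterior α = 11.49.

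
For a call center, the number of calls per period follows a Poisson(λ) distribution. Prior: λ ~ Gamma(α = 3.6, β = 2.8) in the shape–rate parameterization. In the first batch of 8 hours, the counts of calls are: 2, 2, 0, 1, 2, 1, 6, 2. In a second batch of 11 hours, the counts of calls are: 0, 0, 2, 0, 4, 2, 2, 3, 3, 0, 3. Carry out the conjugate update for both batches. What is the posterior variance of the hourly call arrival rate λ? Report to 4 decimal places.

0.0812

With a Gamma(shape α, rate β) prior, the Poisson likelihood is conjugate: the posterior is Gamma(α + ΣXᵢ, β + n).
Batch 1: sum of counts S = 16 over n = 8 hours.
After batch 1: Gamma(α+S, β+n) = Gamma(3.6+16, 2.8+8) = Gamma(19.6, 10.8).
Batch 2: sum of counts S = 19 over n = 11 hours.
After batch 2: Gamma(α+S, β+n) = Gamma(19.6+19, 10.8+11) = Gamma(38.6, 21.8).
Var = α/β² = 38.6/21.8² = 0.0812.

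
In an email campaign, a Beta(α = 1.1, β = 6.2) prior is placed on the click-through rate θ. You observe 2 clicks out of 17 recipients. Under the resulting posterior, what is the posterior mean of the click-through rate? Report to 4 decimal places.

The Beta prior is conjugate to a Binomial/Bernoulli likelihood; the update adds successes to α and failures to β.
Posterior: Beta(α+k, β+n−k) = Beta(1.1+2, 6.2+15) = Beta(3.1, 21.2).
Posterior mean = α/(α+β) = 3.1/24.3 = 0.1276.

0.1276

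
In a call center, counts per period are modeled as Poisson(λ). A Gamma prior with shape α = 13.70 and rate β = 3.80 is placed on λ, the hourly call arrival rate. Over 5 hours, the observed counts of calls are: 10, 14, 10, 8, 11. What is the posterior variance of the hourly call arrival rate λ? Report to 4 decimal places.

0.8613

With a Gamma(shape α, rate β) prior, the Poisson likelihood is conjugate: the posterior is Gamma(α + ΣXᵢ, β + n).
Sum of counts S = 53 over n = 5 hours.
Posterior: Gamma(α+S, β+n) = Gamma(13.70+53, 3.80+5) = Gamma(66.70, 8.80).
Var = α/β² = 66.70/8.80² = 0.8613.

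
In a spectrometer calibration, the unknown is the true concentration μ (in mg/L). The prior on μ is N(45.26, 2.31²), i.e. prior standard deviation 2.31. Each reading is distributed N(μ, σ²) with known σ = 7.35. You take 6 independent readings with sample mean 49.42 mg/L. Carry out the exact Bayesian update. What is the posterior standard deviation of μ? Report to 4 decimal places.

For Normal data with known variance σ², a Normal(μ₀, σ₀²) prior on μ is conjugate. Posterior precision = 1/σ₀² + n/σ²; posterior mean is the precision-weighted average of μ₀ and x̄.
σ₀² = 2.31² = 5.3361, σ² = 7.35² = 54.0225; σ² + n·σ₀² = 54.0225 + 6·5.3361 = 86.0391.
Posterior precision = 1/σ₀² + n/σ² = 1/5.3361 + 6/54.0225 = (σ² + n·σ₀²)/(σ₀²σ²) = 86.0391/(5.3361·54.0225); posterior variance σₙ² = σ₀²σ²/(σ² + n·σ₀²) = 5.3361·54.0225/86.0391 = 3.350447.
Posterior SD = √σₙ² = √(5.3361·54.0225/86.0391) = 1.8304.

1.8304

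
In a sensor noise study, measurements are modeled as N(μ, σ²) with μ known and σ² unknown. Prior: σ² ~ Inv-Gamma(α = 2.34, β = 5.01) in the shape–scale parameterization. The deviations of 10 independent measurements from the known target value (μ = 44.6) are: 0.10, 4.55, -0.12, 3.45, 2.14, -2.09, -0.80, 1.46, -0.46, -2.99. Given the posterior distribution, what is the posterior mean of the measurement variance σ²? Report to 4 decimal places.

5.0095

With known mean μ and an Inverse-Gamma(α, β) prior on σ², the Normal likelihood is conjugate: posterior is Inv-Gamma(α + n/2, β + Σ(xᵢ−μ)²/2).
Σ(xᵢ−μ)² = (0.10)² + (4.55)² + (-0.12)² + (3.45)² + (2.14)² + (-2.09)² + (-0.80)² + (1.46)² + (-0.46)² + (-2.99)² = 53.5004.
Posterior: Inv-Gamma(2.34 + 10/2, 5.01 + 53.5004/2) = Inv-Gamma(7.34, 31.76020).
E[σ²|data] = β/(α−1) = 31.76020/6.34 = 5.0095.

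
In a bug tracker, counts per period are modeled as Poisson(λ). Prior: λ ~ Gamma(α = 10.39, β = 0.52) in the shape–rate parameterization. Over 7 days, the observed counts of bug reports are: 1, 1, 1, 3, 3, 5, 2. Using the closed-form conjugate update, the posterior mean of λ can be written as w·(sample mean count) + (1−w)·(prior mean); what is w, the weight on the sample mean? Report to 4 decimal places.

0.9309

With a Gamma(shape α, rate β) prior, the Poisson likelihood is conjugate: the posterior is Gamma(α + ΣXᵢ, β + n).
Posterior mean = (α₀+S)/(β₀+n) = [n/(β₀+n)]·(S/n) + [β₀/(β₀+n)]·(α₀/β₀), so only n and β₀ enter the weight.
Weight on data w = n/(β₀+n) = 7/(0.52+7) = 7/7.52 = 0.9309.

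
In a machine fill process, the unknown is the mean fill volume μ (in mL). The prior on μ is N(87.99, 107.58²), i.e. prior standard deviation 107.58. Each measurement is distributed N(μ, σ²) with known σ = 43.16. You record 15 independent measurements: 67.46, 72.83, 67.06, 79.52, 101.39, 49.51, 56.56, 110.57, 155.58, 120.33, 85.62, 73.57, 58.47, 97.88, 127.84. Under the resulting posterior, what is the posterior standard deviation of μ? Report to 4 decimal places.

For Normal data with known variance σ², a Normal(μ₀, σ₀²) prior on μ is conjugate. Posterior precision = 1/σ₀² + n/σ²; posterior mean is the precision-weighted average of μ₀ and x̄.
σ₀² = 107.58² = 11573.4564, σ² = 43.16² = 1862.7856; σ² + n·σ₀² = 1862.7856 + 15·11573.4564 = 175464.6316.
Posterior precision = 1/σ₀² + n/σ² = 1/11573.4564 + 15/1862.7856 = (σ² + n·σ₀²)/(σ₀²σ²) = 175464.6316/(11573.4564·1862.7856); posterior variance σₙ² = σ₀²σ²/(σ² + n·σ₀²) = 11573.4564·1862.7856/175464.6316 = 122.867314.
Posterior SD = √σₙ² = √(11573.4564·1862.7856/175464.6316) = 11.0846.

11.0846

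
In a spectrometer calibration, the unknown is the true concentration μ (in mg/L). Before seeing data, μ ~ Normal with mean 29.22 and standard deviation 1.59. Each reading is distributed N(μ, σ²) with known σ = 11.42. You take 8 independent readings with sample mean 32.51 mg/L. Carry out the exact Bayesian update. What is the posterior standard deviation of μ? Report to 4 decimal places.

For Normal data with known variance σ², a Normal(μ₀, σ₀²) prior on μ is conjugate. Posterior precision = 1/σ₀² + n/σ²; posterior mean is the precision-weighted average of μ₀ and x̄.
σ₀² = 1.59² = 2.5281, σ² = 11.42² = 130.4164; σ² + n·σ₀² = 130.4164 + 8·2.5281 = 150.6412.
Posterior precision = 1/σ₀² + n/σ² = 1/2.5281 + 8/130.4164 = (σ² + n·σ₀²)/(σ₀²σ²) = 150.6412/(2.5281·130.4164); posterior variance σₙ² = σ₀²σ²/(σ² + n·σ₀²) = 2.5281·130.4164/150.6412 = 2.188682.
Posterior SD = √σₙ² = √(2.5281·130.4164/150.6412) = 1.4794.

1.4794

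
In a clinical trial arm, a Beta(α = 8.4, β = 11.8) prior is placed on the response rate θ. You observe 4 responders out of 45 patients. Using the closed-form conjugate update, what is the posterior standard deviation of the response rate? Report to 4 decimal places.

The Beta prior is conjugate to a Binomial/Bernoulli likelihood; the update adds successes to α and failures to β.
Posterior: Beta(α+k, β+n−k) = Beta(8.4+4, 11.8+41) = Beta(12.4, 52.8).
Var = αβ/((α+β)²(α+β+1)) = 12.4·52.8/(65.2²·66.2) = 0.00232650; SD = √0.00232650 = 0.0482.

0.0482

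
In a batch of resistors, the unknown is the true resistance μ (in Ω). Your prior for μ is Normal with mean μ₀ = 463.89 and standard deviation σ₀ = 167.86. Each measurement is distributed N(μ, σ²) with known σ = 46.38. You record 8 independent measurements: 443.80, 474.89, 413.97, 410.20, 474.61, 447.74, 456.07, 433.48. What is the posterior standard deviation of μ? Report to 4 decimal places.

For Normal data with known variance σ², a Normal(μ₀, σ₀²) prior on μ is conjugate. Posterior precision = 1/σ₀² + n/σ²; posterior mean is the precision-weighted average of μ₀ and x̄.
σ₀² = 167.86² = 28176.9796, σ² = 46.38² = 2151.1044; σ² + n·σ₀² = 2151.1044 + 8·28176.9796 = 227566.9412.
Posterior precision = 1/σ₀² + n/σ² = 1/28176.9796 + 8/2151.1044 = (σ² + n·σ₀²)/(σ₀²σ²) = 227566.9412/(28176.9796·2151.1044); posterior variance σₙ² = σ₀²σ²/(σ² + n·σ₀²) = 28176.9796·2151.1044/227566.9412 = 266.346353.
Posterior SD = √σₙ² = √(28176.9796·2151.1044/227566.9412) = 16.3201.

16.3201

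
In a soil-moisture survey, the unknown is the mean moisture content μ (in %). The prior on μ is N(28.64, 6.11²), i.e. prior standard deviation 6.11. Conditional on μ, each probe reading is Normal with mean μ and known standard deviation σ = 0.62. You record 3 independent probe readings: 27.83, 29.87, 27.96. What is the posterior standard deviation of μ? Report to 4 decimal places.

0.3573

For Normal data with known variance σ², a Normal(μ₀, σ₀²) prior on μ is conjugate. Posterior precision = 1/σ₀² + n/σ²; posterior mean is the precision-weighted average of μ₀ and x̄.
σ₀² = 6.11² = 37.3321, σ² = 0.62² = 0.3844; σ² + n·σ₀² = 0.3844 + 3·37.3321 = 112.3807.
Posterior precision = 1/σ₀² + n/σ² = 1/37.3321 + 3/0.3844 = (σ² + n·σ₀²)/(σ₀²σ²) = 112.3807/(37.3321·0.3844); posterior variance σₙ² = σ₀²σ²/(σ² + n·σ₀²) = 37.3321·0.3844/112.3807 = 0.127695.
Posterior SD = √σₙ² = √(37.3321·0.3844/112.3807) = 0.3573.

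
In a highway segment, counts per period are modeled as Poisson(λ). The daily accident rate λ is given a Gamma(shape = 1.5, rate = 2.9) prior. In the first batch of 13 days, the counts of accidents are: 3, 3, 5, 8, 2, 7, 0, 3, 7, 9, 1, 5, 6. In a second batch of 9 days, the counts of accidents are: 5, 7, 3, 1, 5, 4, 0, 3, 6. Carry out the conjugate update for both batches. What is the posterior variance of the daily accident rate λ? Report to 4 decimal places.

0.1524

With a Gamma(shape α, rate β) prior, the Poisson likelihood is conjugate: the posterior is Gamma(α + ΣXᵢ, β + n).
Batch 1: sum of counts S = 59 over n = 13 days.
After batch 1: Gamma(α+S, β+n) = Gamma(1.5+59, 2.9+13) = Gamma(60.5, 15.9).
Batch 2: sum of counts S = 34 over n = 9 days.
After batch 2: Gamma(α+S, β+n) = Gamma(60.5+34, 15.9+9) = Gamma(94.5, 24.9).
Var = α/β² = 94.5/24.9² = 0.1524.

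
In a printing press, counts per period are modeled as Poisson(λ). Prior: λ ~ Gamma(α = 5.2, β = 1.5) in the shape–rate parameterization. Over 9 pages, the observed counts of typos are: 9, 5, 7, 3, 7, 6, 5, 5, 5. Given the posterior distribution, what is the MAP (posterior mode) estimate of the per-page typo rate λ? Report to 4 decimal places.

With a Gamma(shape α, rate β) prior, the Poisson likelihood is conjugate: the posterior is Gamma(α + ΣXᵢ, β + n).
Sum of counts S = 52 over n = 9 pages.
Posterior: Gamma(α+S, β+n) = Gamma(5.2+52, 1.5+9) = Gamma(57.2, 10.5).
Mode of Gamma(α,β) for α≥1 is (α−1)/β = 56.2/10.5 = 5.3524.

5.3524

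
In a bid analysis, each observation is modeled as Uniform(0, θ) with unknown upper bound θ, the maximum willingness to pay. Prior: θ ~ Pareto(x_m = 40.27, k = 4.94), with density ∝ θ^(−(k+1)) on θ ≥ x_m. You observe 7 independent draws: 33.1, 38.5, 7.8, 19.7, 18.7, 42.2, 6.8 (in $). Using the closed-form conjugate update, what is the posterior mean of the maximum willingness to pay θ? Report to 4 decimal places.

46.0574

A Pareto(scale x_m, shape k) prior on the upper bound θ of Uniform(0, θ) is conjugate: posterior is Pareto(max(x_m, max xᵢ), k + n).
Sample maximum = 42.2; prior scale x_m = 40.27 → posterior scale = max = 42.20.
Posterior shape = 4.94 + 7 = 11.94.
E[θ|data] = k·x_m/(k−1) = 11.94·42.20/10.94 = 46.0574.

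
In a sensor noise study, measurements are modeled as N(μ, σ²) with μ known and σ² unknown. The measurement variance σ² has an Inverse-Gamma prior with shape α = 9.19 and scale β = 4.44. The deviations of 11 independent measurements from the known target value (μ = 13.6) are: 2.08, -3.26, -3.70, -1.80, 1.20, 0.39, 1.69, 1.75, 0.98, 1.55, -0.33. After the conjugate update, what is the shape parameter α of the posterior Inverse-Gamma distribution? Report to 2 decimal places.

With known mean μ and an Inverse-Gamma(α, β) prior on σ², the Normal likelihood is conjugate: posterior is Inv-Gamma(α + n/2, β + Σ(xᵢ−μ)²/2).
Σ(xᵢ−μ)² = (2.08)² + (-3.26)² + (-3.70)² + (-1.80)² + (1.20)² + (0.39)² + (1.69)² + (1.75)² + (0.98)² + (1.55)² + (-0.33)² = 42.8665.
Posterior: Inv-Gamma(9.19 + 11/2, 4.44 + 42.8665/2) = Inv-Gamma(14.69, 25.87325).
Posterior α = 14.69.

14.69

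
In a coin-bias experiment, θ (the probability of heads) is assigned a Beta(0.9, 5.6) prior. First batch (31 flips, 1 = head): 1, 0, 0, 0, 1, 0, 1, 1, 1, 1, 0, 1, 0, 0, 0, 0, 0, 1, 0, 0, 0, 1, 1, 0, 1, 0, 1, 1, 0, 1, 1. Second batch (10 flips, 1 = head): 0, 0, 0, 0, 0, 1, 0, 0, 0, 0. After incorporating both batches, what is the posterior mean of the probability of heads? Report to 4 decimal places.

0.3558

The Beta prior is conjugate to a Binomial/Bernoulli likelihood; the update adds successes to α and failures to β.
After batch 1: Beta(0.9+15, 5.6+16) = Beta(15.9, 21.6).
After batch 2: Beta(15.9+1, 21.6+9) = Beta(16.9, 30.6).
Posterior mean = α/(α+β) = 16.9/47.5 = 0.3558.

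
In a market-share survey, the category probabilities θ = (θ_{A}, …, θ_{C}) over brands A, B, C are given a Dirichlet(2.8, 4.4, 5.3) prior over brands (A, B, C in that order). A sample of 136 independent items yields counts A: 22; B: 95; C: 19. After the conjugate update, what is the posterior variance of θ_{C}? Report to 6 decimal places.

0.000915

The Dirichlet prior is conjugate to the Multinomial likelihood: each posterior αⱼ = prior αⱼ + observed count nⱼ.
Posterior concentration: (24.8, 99.4, 24.3), total = 148.5.
Var[θ_j] = α_j(Σα−α_j)/((Σα)²(Σα+1)) = 24.3·124.2/(148.5²·149.5) = 0.000915.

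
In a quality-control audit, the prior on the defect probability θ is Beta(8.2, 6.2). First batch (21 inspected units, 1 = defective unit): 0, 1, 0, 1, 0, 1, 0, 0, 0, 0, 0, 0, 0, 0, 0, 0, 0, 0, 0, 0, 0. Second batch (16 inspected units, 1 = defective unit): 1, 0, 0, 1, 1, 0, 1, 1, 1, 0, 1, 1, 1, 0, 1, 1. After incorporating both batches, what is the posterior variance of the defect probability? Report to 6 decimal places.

The Beta prior is conjugate to a Binomial/Bernoulli likelihood; the update adds successes to α and failures to β.
After batch 1: Beta(8.2+3, 6.2+18) = Beta(11.2, 24.2).
After batch 2: Beta(11.2+11, 24.2+5) = Beta(22.2, 29.2).
Var = αβ/((α+β)²(α+β+1)) = 22.2·29.2/(51.4²·52.4) = 0.004683.

0.004683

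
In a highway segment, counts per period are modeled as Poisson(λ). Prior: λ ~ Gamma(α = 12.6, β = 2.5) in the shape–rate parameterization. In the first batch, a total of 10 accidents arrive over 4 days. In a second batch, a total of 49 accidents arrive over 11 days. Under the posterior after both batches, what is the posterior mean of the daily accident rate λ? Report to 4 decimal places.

4.0914

With a Gamma(shape α, rate β) prior, the Poisson likelihood is conjugate: the posterior is Gamma(α + ΣXᵢ, β + n).
After batch 1: Gamma(α+S, β+n) = Gamma(12.6+10, 2.5+4) = Gamma(22.6, 6.5).
After batch 2: Gamma(α+S, β+n) = Gamma(22.6+49, 6.5+11) = Gamma(71.6, 17.5).
Posterior mean = α/β = 71.6/17.5 = 4.0914.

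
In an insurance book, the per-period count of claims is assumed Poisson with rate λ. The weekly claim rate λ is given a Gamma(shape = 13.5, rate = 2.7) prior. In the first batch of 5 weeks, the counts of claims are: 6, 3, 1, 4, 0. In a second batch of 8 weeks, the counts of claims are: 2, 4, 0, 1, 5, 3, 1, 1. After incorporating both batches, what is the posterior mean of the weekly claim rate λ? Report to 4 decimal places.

2.8344

With a Gamma(shape α, rate β) prior, the Poisson likelihood is conjugate: the posterior is Gamma(α + ΣXᵢ, β + n).
Batch 1: sum of counts S = 14 over n = 5 weeks.
After batch 1: Gamma(α+S, β+n) = Gamma(13.5+14, 2.7+5) = Gamma(27.5, 7.7).
Batch 2: sum of counts S = 17 over n = 8 weeks.
After batch 2: Gamma(α+S, β+n) = Gamma(27.5+17, 7.7+8) = Gamma(44.5, 15.7).
Posterior mean = α/β = 44.5/15.7 = 2.8344.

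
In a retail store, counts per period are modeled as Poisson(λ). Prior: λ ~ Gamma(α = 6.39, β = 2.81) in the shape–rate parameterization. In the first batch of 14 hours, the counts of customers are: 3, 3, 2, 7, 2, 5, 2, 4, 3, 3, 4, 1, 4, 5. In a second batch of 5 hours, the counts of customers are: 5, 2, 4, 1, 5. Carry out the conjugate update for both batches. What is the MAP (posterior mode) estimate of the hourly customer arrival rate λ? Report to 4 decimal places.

With a Gamma(shape α, rate β) prior, the Poisson likelihood is conjugate: the posterior is Gamma(α + ΣXᵢ, β + n).
Batch 1: sum of counts S = 48 over n = 14 hours.
After batch 1: Gamma(α+S, β+n) = Gamma(6.39+48, 2.81+14) = Gamma(54.39, 16.81).
Batch 2: sum of counts S = 17 over n = 5 hours.
After batch 2: Gamma(α+S, β+n) = Gamma(54.39+17, 16.81+5) = Gamma(71.39, 21.81).
Mode of Gamma(α,β) for α≥1 is (α−1)/β = 70.39/21.81 = 3.2274.

3.2274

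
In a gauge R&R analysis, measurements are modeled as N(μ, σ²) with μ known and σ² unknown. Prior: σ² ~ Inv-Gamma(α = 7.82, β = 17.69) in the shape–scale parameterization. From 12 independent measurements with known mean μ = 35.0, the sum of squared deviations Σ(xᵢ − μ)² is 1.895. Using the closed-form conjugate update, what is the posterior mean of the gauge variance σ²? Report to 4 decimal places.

1.4538

With known mean μ and an Inverse-Gamma(α, β) prior on σ², the Normal likelihood is conjugate: posterior is Inv-Gamma(α + n/2, β + Σ(xᵢ−μ)²/2).
Posterior: Inv-Gamma(7.82 + 12/2, 17.69 + 1.895/2) = Inv-Gamma(13.82, 18.6375).
E[σ²|data] = β/(α−1) = 18.6375/12.82 = 1.4538.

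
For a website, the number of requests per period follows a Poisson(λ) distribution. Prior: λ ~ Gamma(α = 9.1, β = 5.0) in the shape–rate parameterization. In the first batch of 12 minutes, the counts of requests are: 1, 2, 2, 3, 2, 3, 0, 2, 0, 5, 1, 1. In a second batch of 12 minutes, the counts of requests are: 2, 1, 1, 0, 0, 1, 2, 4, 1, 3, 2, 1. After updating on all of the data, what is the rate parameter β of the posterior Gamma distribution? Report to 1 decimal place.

29.0

With a Gamma(shape α, rate β) prior, the Poisson likelihood is conjugate: the posterior is Gamma(α + ΣXᵢ, β + n).
Batch 1: sum of counts S = 22 over n = 12 minutes.
After batch 1: Gamma(α+S, β+n) = Gamma(9.1+22, 5.0+12) = Gamma(31.1, 17.0).
Batch 2: sum of counts S = 18 over n = 12 minutes.
After batch 2: Gamma(α+S, β+n) = Gamma(31.1+18, 17.0+12) = Gamma(49.1, 29.0).
Posterior β = 29.0.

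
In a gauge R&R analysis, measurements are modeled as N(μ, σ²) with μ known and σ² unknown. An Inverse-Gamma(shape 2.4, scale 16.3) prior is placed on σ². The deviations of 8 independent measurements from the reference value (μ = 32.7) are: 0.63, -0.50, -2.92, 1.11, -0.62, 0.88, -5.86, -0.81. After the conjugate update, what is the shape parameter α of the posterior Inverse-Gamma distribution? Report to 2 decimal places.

With known mean μ and an Inverse-Gamma(α, β) prior on σ², the Normal likelihood is conjugate: posterior is Inv-Gamma(α + n/2, β + Σ(xᵢ−μ)²/2).
Σ(xᵢ−μ)² = (0.63)² + (-0.50)² + (-2.92)² + (1.11)² + (-0.62)² + (0.88)² + (-5.86)² + (-0.81)² = 46.5599.
Posterior: Inv-Gamma(2.4 + 8/2, 16.3 + 46.5599/2) = Inv-Gamma(6.40, 39.57995).
Posterior α = 6.40.

6.40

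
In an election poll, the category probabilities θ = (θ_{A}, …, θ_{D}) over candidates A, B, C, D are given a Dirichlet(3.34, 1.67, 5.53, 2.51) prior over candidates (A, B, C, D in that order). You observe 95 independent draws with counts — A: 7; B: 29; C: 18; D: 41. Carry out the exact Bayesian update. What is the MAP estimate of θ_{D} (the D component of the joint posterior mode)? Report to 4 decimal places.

The Dirichlet prior is conjugate to the Multinomial likelihood: each posterior αⱼ = prior αⱼ + observed count nⱼ.
Posterior concentration: (10.34, 30.67, 23.53, 43.51), total = 108.05.
Joint mode component: (α_{D}−1)/(Σα−K) = 42.51/104.05 = 0.4086.

0.4086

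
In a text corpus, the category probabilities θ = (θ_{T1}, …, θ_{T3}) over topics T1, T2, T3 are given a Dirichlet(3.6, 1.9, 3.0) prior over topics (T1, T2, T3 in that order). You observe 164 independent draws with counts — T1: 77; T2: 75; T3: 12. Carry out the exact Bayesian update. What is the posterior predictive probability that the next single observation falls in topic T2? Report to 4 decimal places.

0.4458

The Dirichlet prior is conjugate to the Multinomial likelihood: each posterior αⱼ = prior αⱼ + observed count nⱼ.
Posterior concentration: (80.6, 76.9, 15.0), total = 172.5.
P(next = T2 | data) = α_{T2}/Σα = 0.4458.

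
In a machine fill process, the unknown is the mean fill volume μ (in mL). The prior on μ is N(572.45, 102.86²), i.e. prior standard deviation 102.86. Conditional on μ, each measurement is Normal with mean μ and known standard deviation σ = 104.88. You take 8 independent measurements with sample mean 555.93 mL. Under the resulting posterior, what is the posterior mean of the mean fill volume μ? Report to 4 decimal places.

557.8300

For Normal data with known variance σ², a Normal(μ₀, σ₀²) prior on μ is conjugate. Posterior precision = 1/σ₀² + n/σ²; posterior mean is the precision-weighted average of μ₀ and x̄.
n·x̄ = 8·555.93 = 4447.44.
σ₀² = 102.86² = 10580.1796, σ² = 104.88² = 10999.8144; σ² + n·σ₀² = 10999.8144 + 8·10580.1796 = 95641.2512.
Posterior mean = (μ₀/σ₀² + n·x̄/σ²)/(1/σ₀² + n/σ²) = (σ²·μ₀ + σ₀²·n·x̄)/(σ² + n·σ₀²) = (10999.8144·572.45 + 10580.1796·4447.44)/95641.2512 = 53351557.713504/95641.2512 = 557.8300.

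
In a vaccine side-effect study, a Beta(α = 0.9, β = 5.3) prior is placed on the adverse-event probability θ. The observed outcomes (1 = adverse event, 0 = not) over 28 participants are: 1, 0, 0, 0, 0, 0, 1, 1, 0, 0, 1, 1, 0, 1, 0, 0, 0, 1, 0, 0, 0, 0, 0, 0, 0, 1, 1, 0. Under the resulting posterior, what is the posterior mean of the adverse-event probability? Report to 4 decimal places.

0.2895

The Beta prior is conjugate to a Binomial/Bernoulli likelihood; the update adds successes to α and failures to β.
Posterior: Beta(α+k, β+n−k) = Beta(0.9+9, 5.3+19) = Beta(9.9, 24.3).
Posterior mean = α/(α+β) = 9.9/34.2 = 0.2895.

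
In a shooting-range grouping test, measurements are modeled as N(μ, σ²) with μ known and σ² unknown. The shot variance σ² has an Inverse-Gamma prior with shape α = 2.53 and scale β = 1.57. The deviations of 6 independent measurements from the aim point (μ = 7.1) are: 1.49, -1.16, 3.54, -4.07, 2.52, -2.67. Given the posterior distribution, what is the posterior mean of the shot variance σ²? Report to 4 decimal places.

5.4395

With known mean μ and an Inverse-Gamma(α, β) prior on σ², the Normal likelihood is conjugate: posterior is Inv-Gamma(α + n/2, β + Σ(xᵢ−μ)²/2).
Σ(xᵢ−μ)² = (1.49)² + (-1.16)² + (3.54)² + (-4.07)² + (2.52)² + (-2.67)² = 46.1415.
Posterior: Inv-Gamma(2.53 + 6/2, 1.57 + 46.1415/2) = Inv-Gamma(5.53, 24.64075).
E[σ²|data] = β/(α−1) = 24.64075/4.53 = 5.4395.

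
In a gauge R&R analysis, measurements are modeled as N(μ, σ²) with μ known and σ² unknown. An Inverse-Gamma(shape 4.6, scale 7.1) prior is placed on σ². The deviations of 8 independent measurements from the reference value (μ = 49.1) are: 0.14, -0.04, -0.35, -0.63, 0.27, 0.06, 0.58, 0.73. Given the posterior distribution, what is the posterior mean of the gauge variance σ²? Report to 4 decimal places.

With known mean μ and an Inverse-Gamma(α, β) prior on σ², the Normal likelihood is conjugate: posterior is Inv-Gamma(α + n/2, β + Σ(xᵢ−μ)²/2).
Σ(xᵢ−μ)² = (0.14)² + (-0.04)² + (-0.35)² + (-0.63)² + (0.27)² + (0.06)² + (0.58)² + (0.73)² = 1.4864.
Posterior: Inv-Gamma(4.6 + 8/2, 7.1 + 1.4864/2) = Inv-Gamma(8.60, 7.84320).
E[σ²|data] = β/(α−1) = 7.84320/7.60 = 1.0320.

1.0320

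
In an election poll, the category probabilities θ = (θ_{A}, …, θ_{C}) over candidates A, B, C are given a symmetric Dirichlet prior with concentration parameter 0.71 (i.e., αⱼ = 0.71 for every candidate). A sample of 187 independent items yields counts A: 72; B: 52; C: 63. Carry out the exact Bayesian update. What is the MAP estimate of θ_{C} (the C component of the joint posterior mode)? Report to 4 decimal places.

0.3369

The Dirichlet prior is conjugate to the Multinomial likelihood: each posterior αⱼ = prior αⱼ + observed count nⱼ.
Posterior concentration: (72.71, 52.71, 63.71), total = 189.13.
Joint mode component: (α_{C}−1)/(Σα−K) = 62.71/186.13 = 0.3369.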